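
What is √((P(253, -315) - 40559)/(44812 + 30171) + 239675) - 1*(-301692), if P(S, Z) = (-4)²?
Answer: 301692 + √1347557732980306/74983 ≈ 3.0218e+5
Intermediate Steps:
P(S, Z) = 16
√((P(253, -315) - 40559)/(44812 + 30171) + 239675) - 1*(-301692) = √((16 - 40559)/(44812 + 30171) + 239675) - 1*(-301692) = √(-40543/74983 + 239675) + 301692 = √(17971509982/74983) + 301692 = √1347557732980306/74983 + 301692 = 301692 + √1347557732980306/74983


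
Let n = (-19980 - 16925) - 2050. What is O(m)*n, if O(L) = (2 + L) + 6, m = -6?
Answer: -77910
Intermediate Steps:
n = -38955 (n = -36905 - 2050 = -38955)
O(L) = 8 + L
O(m)*n = (8 - 6)*(-38955) = 2*(-38955) = -77910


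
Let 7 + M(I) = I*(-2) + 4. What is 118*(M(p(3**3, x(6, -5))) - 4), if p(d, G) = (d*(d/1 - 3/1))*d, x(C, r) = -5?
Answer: -4129882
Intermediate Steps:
p(d, G) = d**2*(-3 + d) (p(d, G) = (d*(d*1 - 3*1))*d = (d*(d - 3))*d = (d*(-3 + d))*d = d**2*(-3 + d))
M(I) = -3 - 2*I (M(I) = -7 + (I*(-2) + 4) = -7 + (-2*I + 4) = -7 + (4 - 2*I) = -3 - 2*I)
118*(M(p(3**3, x(6, -5))) - 4) = 118*((-3 - 2*(3**3)**2*(-3 + 3**3)) - 4) = 118*((-3 - 2*27**2*(-3 + 27)) - 4) = 118*((-3 - 1458*24) - 4) = 118*((-3 - 2*17496) - 4) = 118*((-3 - 34992) - 4) = 118*(-34995 - 4) = 118*(-34999) = -4129882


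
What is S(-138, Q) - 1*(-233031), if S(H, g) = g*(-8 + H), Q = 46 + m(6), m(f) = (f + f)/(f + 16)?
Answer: 2488589/11 ≈ 2.2624e+5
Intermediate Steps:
m(f) = 2*f/(16 + f) (m(f) = (2*f)/(16 + f) = 2*f/(16 + f))
Q = 512/11 (Q = 46 + 2*6/(16 + 6) = 46 + 2*6/22 = 46 + 2*6*(1/22) = 46 + 6/11 = 512/11 ≈ 46.545)
S(-138, Q) - 1*(-233031) = 512*(-8 - 138)/11 - 1*(-233031) = (512/11)*(-146) + 233031 = -74752/11 + 233031 = 2488589/11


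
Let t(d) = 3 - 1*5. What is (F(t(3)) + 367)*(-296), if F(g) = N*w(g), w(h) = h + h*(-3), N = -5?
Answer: -102712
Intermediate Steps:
t(d) = -2 (t(d) = 3 - 5 = -2)
w(h) = -2*h (w(h) = h - 3*h = -2*h)
F(g) = 10*g (F(g) = -(-10)*g = 10*g)
(F(t(3)) + 367)*(-296) = (10*(-2) + 367)*(-296) = (-20 + 367)*(-296) = 347*(-296) = -102712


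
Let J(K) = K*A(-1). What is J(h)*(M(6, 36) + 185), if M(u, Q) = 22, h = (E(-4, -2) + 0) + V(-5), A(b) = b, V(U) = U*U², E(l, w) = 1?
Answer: 25668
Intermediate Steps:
V(U) = U³
h = -124 (h = (1 + 0) + (-5)³ = 1 - 125 = -124)
J(K) = -K (J(K) = K*(-1) = -K)
J(h)*(M(6, 36) + 185) = (-1*(-124))*(22 + 185) = 124*207 = 25668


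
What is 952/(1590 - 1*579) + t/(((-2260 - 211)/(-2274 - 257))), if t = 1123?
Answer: 2875930835/2498181 ≈ 1151.2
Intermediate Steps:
952/(1590 - 1*579) + t/(((-2260 - 211)/(-2274 - 257))) = 952/(1590 - 1*579) + 1123/(((-2260 - 211)/(-2274 - 257))) = 952/(1590 - 579) + 1123/((-2471/(-2531))) = 952/1011 + 1123/((-2471*(-1/2531))) = 952*(1/1011) + 1123/(2471/2531) = 952/1011 + 1123*(2531/2471) = 952/1011 + 2842313/2471 = 2875930835/2498181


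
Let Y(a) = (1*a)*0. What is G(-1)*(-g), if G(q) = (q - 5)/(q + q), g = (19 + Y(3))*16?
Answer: -912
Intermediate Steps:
Y(a) = 0 (Y(a) = a*0 = 0)
g = 304 (g = (19 + 0)*16 = 19*16 = 304)
G(q) = (-5 + q)/(2*q) (G(q) = (-5 + q)/((2*q)) = (-5 + q)*(1/(2*q)) = (-5 + q)/(2*q))
G(-1)*(-g) = ((½)*(-5 - 1)/(-1))*(-1*304) = ((½)*(-1)*(-6))*(-304) = 3*(-304) = -912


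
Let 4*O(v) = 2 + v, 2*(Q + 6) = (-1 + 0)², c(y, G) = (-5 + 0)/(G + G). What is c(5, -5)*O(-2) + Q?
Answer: -11/2 ≈ -5.5000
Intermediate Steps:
c(y, G) = -5/(2*G) (c(y, G) = -5*1/(2*G) = -5/(2*G))
Q = -11/2 (Q = -6 + (-1 + 0)²/2 = -6 + (½)*(-1)² = -6 + (½)*1 = -6 + ½ = -11/2 ≈ -5.5000)
O(v) = ½ + v/4 (O(v) = (2 + v)/4 = ½ + v/4)
c(5, -5)*O(-2) + Q = (-5/2/(-5))*(½ + (¼)*(-2)) - 11/2 = (-5/2*(-⅕))*(½ - ½) - 11/2 = (½)*0 - 11/2 = 0 - 11/2 = -11/2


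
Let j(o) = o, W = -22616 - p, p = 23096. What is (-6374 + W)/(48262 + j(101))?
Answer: -17362/16121 ≈ -1.0770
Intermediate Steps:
W = -45712 (W = -22616 - 1*23096 = -22616 - 23096 = -45712)
(-6374 + W)/(48262 + j(101)) = (-6374 - 45712)/(48262 + 101) = -52086/48363 = -52086*1/48363 = -17362/16121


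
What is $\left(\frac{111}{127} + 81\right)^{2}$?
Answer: $\frac{108118404}{16129} \approx 6703.4$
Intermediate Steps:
$\left(\frac{111}{127} + 81\right)^{2} = \left(\frac{10398}{127}\right)^{2} = \frac{108118404}{16129}$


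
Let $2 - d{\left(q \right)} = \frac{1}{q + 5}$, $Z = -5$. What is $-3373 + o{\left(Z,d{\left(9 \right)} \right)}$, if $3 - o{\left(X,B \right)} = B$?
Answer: $- \frac{47207}{14} \approx -3371.9$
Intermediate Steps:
$d{\left(q \right)} = 2 - \frac{1}{5 + q}$ ($d{\left(q \right)} = 2 - \frac{1}{q + 5} = 2 - \frac{1}{5 + q}$)
$o{\left(X,B \right)} = 3 - B$
$-3373 + o{\left(Z,d{\left(9 \right)} \right)} = -3373 + \left(3 - \frac{9 + 2 \cdot 9}{5 + 9}\right) = -3373 + \left(3 - \frac{9 + 18}{14}\right) = -3373 + \left(3 - \frac{1}{14} \cdot 27\right) = -3373 + \left(3 - \frac{27}{14}\right) = -3373 + \frac{15}{14} = - \frac{47207}{14}$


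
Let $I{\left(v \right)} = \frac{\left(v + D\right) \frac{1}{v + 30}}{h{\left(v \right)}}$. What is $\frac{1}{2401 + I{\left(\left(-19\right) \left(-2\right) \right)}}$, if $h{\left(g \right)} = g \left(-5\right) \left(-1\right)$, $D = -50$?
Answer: $\frac{3230}{7755227} \approx 0.00041649$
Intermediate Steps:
$h{\left(g \right)} = 5 g$ ($h{\left(g \right)} = - 5 g \left(-1\right) = 5 g$)
$I{\left(v \right)} = \frac{-50 + v}{5 v \left(30 + v\right)}$ ($I{\left(v \right)} = \frac{\left(v - 50\right) \frac{1}{v + 30}}{5 v} = \frac{-50 + v}{30 + v} \frac{1}{5 v} = \frac{-50 + v}{5 v \left(30 + v\right)}$)
$\frac{1}{2401 + I{\left(\left(-19\right) \left(-2\right) \right)}} = \frac{1}{2401 + \frac{-50 - -38}{5 \left(\left(-19\right) \left(-2\right)\right) \left(30 - -38\right)}} = \frac{1}{2401 + \frac{-50 + 38}{5 \cdot 38 \left(30 + 38\right)}} = \frac{1}{2401 + \frac{1}{5} \cdot \frac{1}{38} \cdot \frac{1}{68} \left(-12\right)} = \frac{1}{2401 - \frac{3}{3230}} = \frac{1}{\frac{7755227}{3230}} = \frac{3230}{7755227}$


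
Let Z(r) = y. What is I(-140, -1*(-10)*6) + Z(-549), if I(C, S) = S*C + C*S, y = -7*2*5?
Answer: -16870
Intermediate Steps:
y = -70 (y = -14*5 = -70)
Z(r) = -70
I(C, S) = 2*C*S (I(C, S) = C*S + C*S = 2*C*S)
I(-140, -1*(-10)*6) + Z(-549) = 2*(-140)*(-1*(-10)*6) - 70 = 2*(-140)*(10*6) - 70 = 2*(-140)*60 - 70 = -16800 - 70 = -16870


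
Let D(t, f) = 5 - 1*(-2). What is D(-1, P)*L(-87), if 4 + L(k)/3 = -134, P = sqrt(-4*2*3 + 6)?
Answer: -2898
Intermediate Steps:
P = 3*I*sqrt(2) (P = sqrt(-8*3 + 6) = sqrt(-24 + 6) = sqrt(-18) = 3*I*sqrt(2) ≈ 4.2426*I)
L(k) = -414 (L(k) = -12 + 3*(-134) = -12 - 402 = -414)
D(t, f) = 7 (D(t, f) = 5 + 2 = 7)
D(-1, P)*L(-87) = 7*(-414) = -2898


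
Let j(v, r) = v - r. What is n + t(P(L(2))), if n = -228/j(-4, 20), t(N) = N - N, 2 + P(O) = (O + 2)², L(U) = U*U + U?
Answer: 19/2 ≈ 9.5000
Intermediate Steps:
L(U) = U + U² (L(U) = U² + U = U + U²)
P(O) = -2 + (2 + O)² (P(O) = -2 + (O + 2)² = -2 + (2 + O)²)
t(N) = 0
n = 19/2 (n = -228/(-4 - 1*20) = -228/(-4 - 20) = -228/(-24) = -228*(-1/24) = 19/2 ≈ 9.5000)
n + t(P(L(2))) = 19/2 + 0 = 19/2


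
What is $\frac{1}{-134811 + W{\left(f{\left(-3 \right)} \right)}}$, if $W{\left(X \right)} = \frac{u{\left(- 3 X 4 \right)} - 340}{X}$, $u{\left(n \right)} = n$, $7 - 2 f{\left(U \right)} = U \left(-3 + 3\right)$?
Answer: $- \frac{7}{944441} \approx -7.4118 \cdot 10^{-6}$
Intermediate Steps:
$f{\left(U \right)} = \frac{7}{2}$ ($f{\left(U \right)} = \frac{7}{2} - \frac{U \left(-3 + 3\right)}{2} = \frac{7}{2} - \frac{U 0}{2} = \frac{7}{2} - 0 = \frac{7}{2} + 0 = \frac{7}{2}$)
$W{\left(X \right)} = \frac{-340 - 12 X}{X}$ ($W{\left(X \right)} = \frac{- 3 X 4 - 340}{X} = \frac{- 12 X - 340}{X} = \frac{-340 - 12 X}{X}$)
$\frac{1}{-134811 + W{\left(f{\left(-3 \right)} \right)}} = \frac{1}{-134811 - \left(12 + \frac{340}{\frac{7}{2}}\right)} = \frac{1}{-134811 - \frac{764}{7}} = \frac{1}{- \frac{944441}{7}} = - \frac{7}{944441}$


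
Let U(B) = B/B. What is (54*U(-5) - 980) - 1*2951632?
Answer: -2952558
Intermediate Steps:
U(B) = 1
(54*U(-5) - 980) - 1*2951632 = (54*1 - 980) - 1*2951632 = (54 - 980) - 2951632 = -926 - 2951632 = -2952558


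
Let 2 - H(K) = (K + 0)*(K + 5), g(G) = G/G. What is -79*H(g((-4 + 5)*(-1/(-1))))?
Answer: 316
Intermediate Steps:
g(G) = 1
H(K) = 2 - K*(5 + K) (H(K) = 2 - (K + 0)*(K + 5) = 2 - K*(5 + K))
-79*H(g((-4 + 5)*(-1/(-1)))) = -79*(2 - 1*1**2 - 5*1) = -79*(2 - 1*1 - 5) = -79*(2 - 1 - 5) = -79*(-4) = 316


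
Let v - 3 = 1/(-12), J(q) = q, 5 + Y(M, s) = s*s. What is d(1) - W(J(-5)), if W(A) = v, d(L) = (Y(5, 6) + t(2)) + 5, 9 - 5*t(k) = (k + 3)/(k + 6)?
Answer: 4171/120 ≈ 34.758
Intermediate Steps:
Y(M, s) = -5 + s² (Y(M, s) = -5 + s*s = -5 + s²)
t(k) = 9/5 - (3 + k)/(5*(6 + k)) (t(k) = 9/5 - (k + 3)/(5*(k + 6)) = 9/5 - (3 + k)/(5*(6 + k)))
d(L) = 1507/40 (d(L) = ((-5 + 6²) + (51 + 8*2)/(5*(6 + 2))) + 5 = ((-5 + 36) + (⅕)*(51 + 16)/8) + 5 = (31 + (⅕)*(⅛)*67) + 5 = (31 + 67/40) + 5 = 1307/40 + 5 = 1507/40)
v = 35/12 (v = 3 + 1/(-12) = 3 + 1*(-1/12) = 3 - 1/12 = 35/12 ≈ 2.9167)
W(A) = 35/12
d(1) - W(J(-5)) = 1507/40 - 1*35/12 = 1507/40 - 35/12 = 4171/120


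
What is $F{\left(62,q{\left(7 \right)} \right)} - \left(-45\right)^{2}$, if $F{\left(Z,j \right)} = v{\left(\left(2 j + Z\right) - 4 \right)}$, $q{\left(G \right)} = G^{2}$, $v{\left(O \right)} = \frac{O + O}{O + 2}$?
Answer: $- \frac{159819}{79} \approx -2023.0$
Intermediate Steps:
$v{\left(O \right)} = \frac{2 O}{2 + O}$
$F{\left(Z,j \right)} = \frac{2 \left(-4 + Z + 2 j\right)}{-2 + Z + 2 j}$ ($F{\left(Z,j \right)} = \frac{2 \left(\left(2 j + Z\right) - 4\right)}{2 - \left(4 - Z - 2 j\right)} = \frac{2 \left(\left(Z + 2 j\right) - 4\right)}{2 - \left(4 - Z - 2 j\right)} = \frac{2 \left(-4 + Z + 2 j\right)}{2 + \left(-4 + Z + 2 j\right)} = \frac{2 \left(-4 + Z + 2 j\right)}{-2 + Z + 2 j}$)
$F{\left(62,q{\left(7 \right)} \right)} - \left(-45\right)^{2} = \frac{2 \left(-4 + 62 + 2 \cdot 7^{2}\right)}{-2 + 62 + 2 \cdot 7^{2}} - \left(-45\right)^{2} = \frac{2 \left(-4 + 62 + 2 \cdot 49\right)}{-2 + 62 + 2 \cdot 49} - 2025 = \frac{2 \left(-4 + 62 + 98\right)}{-2 + 62 + 98} - 2025 = 2 \cdot \frac{1}{158} \cdot 156 - 2025 = \frac{156}{79} - 2025 = - \frac{159819}{79}$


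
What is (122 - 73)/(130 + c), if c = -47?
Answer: 49/83 ≈ 0.59036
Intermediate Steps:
(122 - 73)/(130 + c) = (122 - 73)/(130 - 47) = 49/83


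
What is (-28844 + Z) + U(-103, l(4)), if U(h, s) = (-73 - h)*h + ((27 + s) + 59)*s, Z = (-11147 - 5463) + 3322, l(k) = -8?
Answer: -45846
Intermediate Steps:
Z = -13288 (Z = -16610 + 3322 = -13288)
U(h, s) = h*(-73 - h) + s*(86 + s) (U(h, s) = h*(-73 - h) + (86 + s)*s = h*(-73 - h) + s*(86 + s))
(-28844 + Z) + U(-103, l(4)) = (-28844 - 13288) + ((-8)² - 1*(-103)² - 73*(-103) + 86*(-8)) = -42132 + (64 - 1*10609 + 7519 - 688) = -42132 + (64 - 10609 + 7519 - 688) = -42132 - 3714 = -45846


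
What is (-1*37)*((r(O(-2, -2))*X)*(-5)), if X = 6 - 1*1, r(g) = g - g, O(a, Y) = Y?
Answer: 0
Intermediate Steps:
r(g) = 0
X = 5 (X = 6 - 1 = 5)
(-1*37)*((r(O(-2, -2))*X)*(-5)) = (-1*37)*((0*5)*(-5)) = -0*(-5) = -37*0 = 0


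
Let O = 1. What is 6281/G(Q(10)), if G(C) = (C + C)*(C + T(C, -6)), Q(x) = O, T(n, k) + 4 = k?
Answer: -6281/18 ≈ -348.94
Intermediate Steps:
T(n, k) = -4 + k
Q(x) = 1
G(C) = 2*C*(-10 + C) (G(C) = (C + C)*(C + (-4 - 6)) = (2*C)*(C - 10) = (2*C)*(-10 + C) = 2*C*(-10 + C))
6281/G(Q(10)) = 6281/((2*1*(-10 + 1))) = 6281/((2*1*(-9))) = 6281/(-18) = 6281*(-1/18) = -6281/18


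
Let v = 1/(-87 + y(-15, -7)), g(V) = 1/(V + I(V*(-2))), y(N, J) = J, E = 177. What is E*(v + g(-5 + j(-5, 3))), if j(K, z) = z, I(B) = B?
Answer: 4071/47 ≈ 86.617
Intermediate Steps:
g(V) = -1/V (g(V) = 1/(V + V*(-2)) = 1/(V - 2*V) = 1/(-V) = -1/V)
v = -1/94 (v = 1/(-87 - 7) = 1/(-94) = -1/94 ≈ -0.010638)
E*(v + g(-5 + j(-5, 3))) = 177*(-1/94 - 1/(-5 + 3)) = 177*(-1/94 - 1/(-2)) = 177*(-1/94 - 1*(-½)) = 177*(-1/94 + ½) = 177*(23/47) = 4071/47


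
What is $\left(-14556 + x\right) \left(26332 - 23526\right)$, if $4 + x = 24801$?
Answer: $28736246$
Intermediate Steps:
$x = 24797$ ($x = -4 + 24801 = 24797$)
$\left(-14556 + x\right) \left(26332 - 23526\right) = \left(-14556 + 24797\right) \left(26332 - 23526\right) = 10241 \cdot 2806 = 28736246$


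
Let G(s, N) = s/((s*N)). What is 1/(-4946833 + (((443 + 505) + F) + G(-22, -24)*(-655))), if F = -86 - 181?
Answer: -24/118706993 ≈ -2.0218e-7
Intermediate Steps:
F = -267
G(s, N) = 1/N (G(s, N) = s/((N*s)) = s*(1/(N*s)) = 1/N)
1/(-4946833 + (((443 + 505) + F) + G(-22, -24)*(-655))) = 1/(-4946833 + (((443 + 505) - 267) - 655/(-24))) = 1/(-4946833 + ((948 - 267) - 1/24*(-655))) = 1/(-4946833 + (681 + 655/24)) = 1/(-4946833 + 16999/24) = 1/(-118706993/24) = -24/118706993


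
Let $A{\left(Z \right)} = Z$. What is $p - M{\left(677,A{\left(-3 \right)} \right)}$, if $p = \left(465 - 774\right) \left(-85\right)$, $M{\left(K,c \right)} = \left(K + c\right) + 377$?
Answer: $25214$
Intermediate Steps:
$M{\left(K,c \right)} = 377 + K + c$
$p = 26265$ ($p = \left(465 - 774\right) \left(-85\right) = \left(-309\right) \left(-85\right) = 26265$)
$p - M{\left(677,A{\left(-3 \right)} \right)} = 26265 - \left(377 + 677 - 3\right) = 26265 - 1051 = 25214$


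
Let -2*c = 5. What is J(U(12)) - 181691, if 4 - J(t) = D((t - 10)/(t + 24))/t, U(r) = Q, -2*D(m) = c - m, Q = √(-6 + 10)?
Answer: -18895505/104 ≈ -1.8169e+5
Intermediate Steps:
c = -5/2 (c = -½*5 = -5/2 ≈ -2.5000)
Q = 2 (Q = √4 = 2)
D(m) = 5/4 + m/2 (D(m) = -(-5/2 - m)/2 = 5/4 + m/2)
U(r) = 2
J(t) = 4 - (5/4 + (-10 + t)/(2*(24 + t)))/t (J(t) = 4 - (5/4 + ((t - 10)/(t + 24))/2)/t = 4 - (5/4 + ((-10 + t)/(24 + t))/2)/t = 4 - (5/4 + (-10 + t)/(2*(24 + t)))/t)
J(U(12)) - 181691 = (¼)*(-100 + 16*2² + 377*2)/(2*(24 + 2)) - 181691 = (¼)*(½)*(-100 + 16*4 + 754)/26 - 181691 = (¼)*(½)*(1/26)*(-100 + 64 + 754) - 181691 = (¼)*(½)*(1/26)*718 - 181691 = 359/104 - 181691 = -18895505/104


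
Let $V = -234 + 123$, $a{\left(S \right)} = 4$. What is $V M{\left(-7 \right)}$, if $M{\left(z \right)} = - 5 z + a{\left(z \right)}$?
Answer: $-4329$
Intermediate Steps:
$V = -111$
$M{\left(z \right)} = 4 - 5 z$ ($M{\left(z \right)} = - 5 z + 4 = 4 - 5 z$)
$V M{\left(-7 \right)} = - 111 \left(4 - -35\right) = - 111 \left(4 + 35\right) = \left(-111\right) 39 = -4329$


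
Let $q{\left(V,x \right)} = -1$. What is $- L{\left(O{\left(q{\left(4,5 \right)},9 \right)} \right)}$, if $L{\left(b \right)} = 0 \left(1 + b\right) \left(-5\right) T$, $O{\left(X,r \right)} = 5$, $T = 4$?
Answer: $0$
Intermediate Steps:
$L{\left(b \right)} = 0$ ($L{\left(b \right)} = 0 \left(1 + b\right) \left(-5\right) 4 = 0 \left(-5 - 5 b\right) 4 = 0 \cdot 4 = 0$)
$- L{\left(O{\left(q{\left(4,5 \right)},9 \right)} \right)} = \left(-1\right) 0 = 0$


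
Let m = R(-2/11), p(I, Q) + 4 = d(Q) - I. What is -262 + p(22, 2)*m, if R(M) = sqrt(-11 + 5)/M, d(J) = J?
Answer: -262 + 132*I*sqrt(6) ≈ -262.0 + 323.33*I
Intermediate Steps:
p(I, Q) = -4 + Q - I (p(I, Q) = -4 + (Q - I) = -4 + Q - I)
R(M) = I*sqrt(6)/M (R(M) = sqrt(-6)/M = (I*sqrt(6))/M = I*sqrt(6)/M)
m = -11*I*sqrt(6)/2 (m = I*sqrt(6)/((-2/11)) = I*sqrt(6)/((-2*1/11)) = I*sqrt(6)/(-2/11) = I*sqrt(6)*(-11/2) = -11*I*sqrt(6)/2 ≈ -13.472*I)
-262 + p(22, 2)*m = -262 + (-4 + 2 - 1*22)*(-11*I*sqrt(6)/2) = -262 + (-4 + 2 - 22)*(-11*I*sqrt(6)/2) = -262 - (-132)*I*sqrt(6) = -262 + 132*I*sqrt(6)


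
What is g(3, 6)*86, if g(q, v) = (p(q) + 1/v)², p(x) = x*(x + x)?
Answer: 510883/18 ≈ 28382.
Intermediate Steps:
p(x) = 2*x² (p(x) = x*(2*x) = 2*x²)
g(q, v) = (1/v + 2*q²)² (g(q, v) = (2*q² + 1/v)² = (1/v + 2*q²)²)
g(3, 6)*86 = ((1 + 2*6*3²)²/6²)*86 = ((1 + 2*6*9)²/36)*86 = ((1 + 108)²/36)*86 = ((1/36)*109²)*86 = ((1/36)*11881)*86 = (11881/36)*86 = 510883/18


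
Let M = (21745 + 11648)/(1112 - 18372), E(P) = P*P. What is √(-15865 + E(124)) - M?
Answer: 33393/17260 + I*√489 ≈ 1.9347 + 22.113*I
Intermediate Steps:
E(P) = P²
M = -33393/17260 (M = 33393/(-17260) = 33393*(-1/17260) = -33393/17260 ≈ -1.9347)
√(-15865 + E(124)) - M = √(-15865 + 124²) - 1*(-33393/17260) = √(-15865 + 15376) + 33393/17260 = √(-489) + 33393/17260 = I*√489 + 33393/17260 = 33393/17260 + I*√489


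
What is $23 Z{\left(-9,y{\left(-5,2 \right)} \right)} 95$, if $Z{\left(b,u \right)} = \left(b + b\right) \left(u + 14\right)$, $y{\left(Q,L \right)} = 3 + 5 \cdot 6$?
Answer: $-1848510$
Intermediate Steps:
$y{\left(Q,L \right)} = 33$ ($y{\left(Q,L \right)} = 3 + 30 = 33$)
$Z{\left(b,u \right)} = 2 b \left(14 + u\right)$
$23 Z{\left(-9,y{\left(-5,2 \right)} \right)} 95 = 23 \cdot 2 \left(-9\right) \left(14 + 33\right) 95 = 23 \cdot 2 \left(-9\right) 47 \cdot 95 = 23 \left(-846\right) 95 = \left(-19458\right) 95 = -1848510$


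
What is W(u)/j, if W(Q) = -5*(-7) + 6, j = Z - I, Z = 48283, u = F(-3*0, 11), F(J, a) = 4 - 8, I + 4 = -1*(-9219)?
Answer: 41/39068 ≈ 0.0010495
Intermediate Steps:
I = 9215 (I = -4 - 1*(-9219) = -4 + 9219 = 9215)
F(J, a) = -4
u = -4
j = 39068 (j = 48283 - 1*9215 = 48283 - 9215 = 39068)
W(Q) = 41 (W(Q) = 35 + 6 = 41)
W(u)/j = 41/39068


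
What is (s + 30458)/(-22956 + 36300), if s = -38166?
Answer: -1927/3336 ≈ -0.57764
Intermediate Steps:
(s + 30458)/(-22956 + 36300) = (-38166 + 30458)/(-22956 + 36300) = -7708/13344 = -7708*1/13344 = -1927/3336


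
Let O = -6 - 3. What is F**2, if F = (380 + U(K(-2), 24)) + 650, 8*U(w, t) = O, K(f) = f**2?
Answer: 67749361/64 ≈ 1.0586e+6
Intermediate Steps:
O = -9
U(w, t) = -9/8 (U(w, t) = (1/8)*(-9) = -9/8)
F = 8231/8 (F = (380 - 9/8) + 650 = 3031/8 + 650 = 8231/8 ≈ 1028.9)
F**2 = (8231/8)**2 = 67749361/64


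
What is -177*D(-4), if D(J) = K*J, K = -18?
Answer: -12744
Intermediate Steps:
D(J) = -18*J
-177*D(-4) = -(-3186)*(-4) = -177*72 = -12744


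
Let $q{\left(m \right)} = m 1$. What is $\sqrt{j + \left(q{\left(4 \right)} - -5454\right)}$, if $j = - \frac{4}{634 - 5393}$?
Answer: $\frac{\sqrt{123613245134}}{4759} \approx 73.878$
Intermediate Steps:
$q{\left(m \right)} = m$
$j = \frac{4}{4759}$ ($j = - \frac{4}{-4759} = \left(-4\right) \left(- \frac{1}{4759}\right) = \frac{4}{4759} \approx 0.00084051$)
$\sqrt{j + \left(q{\left(4 \right)} - -5454\right)} = \sqrt{\frac{4}{4759} + \left(4 - -5454\right)} = \sqrt{\frac{4}{4759} + \left(4 + 5454\right)} = \sqrt{\frac{4}{4759} + 5458} = \sqrt{\frac{25974626}{4759}} = \frac{\sqrt{123613245134}}{4759}$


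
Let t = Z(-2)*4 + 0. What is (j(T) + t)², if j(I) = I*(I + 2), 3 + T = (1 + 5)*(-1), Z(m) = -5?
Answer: 1849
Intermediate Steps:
T = -9 (T = -3 + (1 + 5)*(-1) = -3 + 6*(-1) = -3 - 6 = -9)
t = -20 (t = -5*4 + 0 = -20 + 0 = -20)
j(I) = I*(2 + I)
(j(T) + t)² = (-9*(2 - 9) - 20)² = (-9*(-7) - 20)² = (63 - 20)² = 43² = 1849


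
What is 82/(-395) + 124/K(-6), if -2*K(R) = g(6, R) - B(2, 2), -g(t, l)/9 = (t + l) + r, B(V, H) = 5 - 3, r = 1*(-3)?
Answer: -20002/1975 ≈ -10.128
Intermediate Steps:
r = -3
B(V, H) = 2
g(t, l) = 27 - 9*l - 9*t (g(t, l) = -9*((t + l) - 3) = -9*((l + t) - 3) = -9*(-3 + l + t) = 27 - 9*l - 9*t)
K(R) = 29/2 + 9*R/2 (K(R) = -((27 - 9*R - 9*6) - 1*2)/2 = -((27 - 9*R - 54) - 2)/2 = -((-27 - 9*R) - 2)/2 = -(-29 - 9*R)/2 = 29/2 + 9*R/2)
82/(-395) + 124/K(-6) = 82/(-395) + 124/(29/2 + (9/2)*(-6)) = 82*(-1/395) + 124/(29/2 - 27) = -82/395 + 124/(-25/2) = -82/395 + 124*(-2/25) = -82/395 - 248/25 = -20002/1975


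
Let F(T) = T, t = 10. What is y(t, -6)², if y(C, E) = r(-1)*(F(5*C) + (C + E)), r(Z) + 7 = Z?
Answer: 186624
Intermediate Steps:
r(Z) = -7 + Z
y(C, E) = -48*C - 8*E (y(C, E) = (-7 - 1)*(5*C + (C + E)) = -8*(E + 6*C) = -48*C - 8*E)
y(t, -6)² = (-48*10 - 8*(-6))² = (-480 + 48)² = (-432)² = 186624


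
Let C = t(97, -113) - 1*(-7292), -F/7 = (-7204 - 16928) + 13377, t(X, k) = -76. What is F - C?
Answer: 68069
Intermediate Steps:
F = 75285 (F = -7*((-7204 - 16928) + 13377) = -7*(-24132 + 13377) = -7*(-10755) = 75285)
C = 7216 (C = -76 - 1*(-7292) = -76 + 7292 = 7216)
F - C = 75285 - 1*7216 = 75285 - 7216 = 68069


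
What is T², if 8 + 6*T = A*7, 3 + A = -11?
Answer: 2809/9 ≈ 312.11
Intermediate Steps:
A = -14 (A = -3 - 11 = -14)
T = -53/3 (T = -4/3 + (-14*7)/6 = -4/3 + (⅙)*(-98) = -4/3 - 49/3 = -53/3 ≈ -17.667)
T² = (-53/3)² = 2809/9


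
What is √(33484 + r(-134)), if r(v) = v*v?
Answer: 4*√3215 ≈ 226.80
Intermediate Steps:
r(v) = v²
√(33484 + r(-134)) = √(33484 + (-134)²) = √(33484 + 17956) = √51440 = 4*√3215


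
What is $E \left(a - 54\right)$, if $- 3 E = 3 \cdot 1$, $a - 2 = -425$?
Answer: $477$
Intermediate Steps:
$a = -423$ ($a = 2 - 425 = -423$)
$E = -1$ ($E = - \frac{3 \cdot 1}{3} = \left(- \frac{1}{3}\right) 3 = -1$)
$E \left(a - 54\right) = - (-423 - 54) = \left(-1\right) \left(-477\right) = 477$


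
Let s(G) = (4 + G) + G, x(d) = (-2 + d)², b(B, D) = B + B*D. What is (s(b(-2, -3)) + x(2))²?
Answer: 144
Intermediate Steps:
s(G) = 4 + 2*G
(s(b(-2, -3)) + x(2))² = ((4 + 2*(-2*(1 - 3))) + (-2 + 2)²)² = ((4 + 2*(-2*(-2))) + 0²)² = ((4 + 2*4) + 0)² = ((4 + 8) + 0)² = (12 + 0)² = 12² = 144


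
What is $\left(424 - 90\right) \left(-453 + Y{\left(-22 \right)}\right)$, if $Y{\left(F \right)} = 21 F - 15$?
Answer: $-310620$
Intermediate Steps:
$Y{\left(F \right)} = -15 + 21 F$
$\left(424 - 90\right) \left(-453 + Y{\left(-22 \right)}\right) = \left(424 - 90\right) \left(-453 + \left(-15 + 21 \left(-22\right)\right)\right) = 334 \left(-453 - 477\right) = 334 \left(-930\right) = -310620$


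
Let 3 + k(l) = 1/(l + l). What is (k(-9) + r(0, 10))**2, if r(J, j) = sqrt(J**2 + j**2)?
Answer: 15625/324 ≈ 48.225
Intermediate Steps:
k(l) = -3 + 1/(2*l) (k(l) = -3 + 1/(l + l) = -3 + 1/(2*l))
(k(-9) + r(0, 10))**2 = ((-3 + (1/2)/(-9)) + sqrt(0**2 + 10**2))**2 = ((-3 + (1/2)*(-1/9)) + sqrt(0 + 100))**2 = ((-3 - 1/18) + sqrt(100))**2 = (-55/18 + 10)**2 = (125/18)**2 = 15625/324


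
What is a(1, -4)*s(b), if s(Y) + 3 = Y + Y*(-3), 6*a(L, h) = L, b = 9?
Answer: -7/2 ≈ -3.5000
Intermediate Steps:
a(L, h) = L/6
s(Y) = -3 - 2*Y (s(Y) = -3 + (Y + Y*(-3)) = -3 + (Y - 3*Y) = -3 - 2*Y)
a(1, -4)*s(b) = ((⅙)*1)*(-3 - 2*9) = (-3 - 18)/6 = (⅙)*(-21) = -7/2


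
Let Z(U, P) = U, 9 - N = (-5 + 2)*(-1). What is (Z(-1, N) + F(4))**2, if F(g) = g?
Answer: 9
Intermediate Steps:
N = 6 (N = 9 - (-5 + 2)*(-1) = 9 - (-3)*(-1) = 9 - 1*3 = 9 - 3 = 6)
(Z(-1, N) + F(4))**2 = (-1 + 4)**2 = 3**2 = 9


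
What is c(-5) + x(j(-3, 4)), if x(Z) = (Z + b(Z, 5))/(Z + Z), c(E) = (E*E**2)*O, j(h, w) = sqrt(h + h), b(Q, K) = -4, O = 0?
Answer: 1/2 + I*sqrt(6)/3 ≈ 0.5 + 0.8165*I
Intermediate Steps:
j(h, w) = sqrt(2)*sqrt(h) (j(h, w) = sqrt(2*h) = sqrt(2)*sqrt(h))
c(E) = 0 (c(E) = (E*E**2)*0 = E**3*0 = 0)
x(Z) = (-4 + Z)/(2*Z) (x(Z) = (Z - 4)/(Z + Z) = (-4 + Z)/((2*Z)) = (-4 + Z)*(1/(2*Z)) = (-4 + Z)/(2*Z))
c(-5) + x(j(-3, 4)) = 0 + (-4 + sqrt(2)*sqrt(-3))/(2*((sqrt(2)*sqrt(-3)))) = 0 + (-4 + sqrt(2)*(I*sqrt(3)))/(2*((sqrt(2)*(I*sqrt(3))))) = 0 + (-4 + I*sqrt(6))/(2*((I*sqrt(6)))) = 0 + (-I*sqrt(6)/6)*(-4 + I*sqrt(6))/2 = 0 - I*sqrt(6)*(-4 + I*sqrt(6))/12 = -I*sqrt(6)*(-4 + I*sqrt(6))/12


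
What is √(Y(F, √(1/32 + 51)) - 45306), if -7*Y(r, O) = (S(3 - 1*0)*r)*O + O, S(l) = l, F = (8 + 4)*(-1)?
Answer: √(-724896 + 10*√3266)/4 ≈ 212.77*I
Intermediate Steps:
F = -12 (F = 12*(-1) = -12)
Y(r, O) = -O/7 - 3*O*r/7 (Y(r, O) = -(((3 - 1*0)*r)*O + O)/7 = -(((3 + 0)*r)*O + O)/7 = -((3*r)*O + O)/7 = -(3*O*r + O)/7 = -(O + 3*O*r)/7 = -O/7 - 3*O*r/7)
√(Y(F, √(1/32 + 51)) - 45306) = √(-√(1/32 + 51)*(1 + 3*(-12))/7 - 45306) = √(-√(1/32 + 51)*(1 - 36)/7 - 45306) = √(-⅐*√(1633/32)*(-35) - 45306) = √(-⅐*√3266/8*(-35) - 45306) = √(5*√3266/8 - 45306) = √(-45306 + 5*√3266/8)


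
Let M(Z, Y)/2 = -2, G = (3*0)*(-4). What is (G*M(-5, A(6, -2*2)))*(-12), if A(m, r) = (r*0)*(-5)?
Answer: 0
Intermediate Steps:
A(m, r) = 0 (A(m, r) = 0*(-5) = 0)
G = 0 (G = 0*(-4) = 0)
M(Z, Y) = -4 (M(Z, Y) = 2*(-2) = -4)
(G*M(-5, A(6, -2*2)))*(-12) = (0*(-4))*(-12) = 0*(-12) = 0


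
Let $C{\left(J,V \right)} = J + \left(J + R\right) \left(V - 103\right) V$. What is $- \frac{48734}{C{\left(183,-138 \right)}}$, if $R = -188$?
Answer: $\frac{48734}{166107} \approx 0.29339$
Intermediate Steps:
$C{\left(J,V \right)} = J + V \left(-188 + J\right) \left(-103 + V\right)$ ($C{\left(J,V \right)} = J + \left(J - 188\right) \left(V - 103\right) V = J + \left(-188 + J\right) \left(-103 + V\right) V = J + V \left(-188 + J\right) \left(-103 + V\right)$)
$- \frac{48734}{C{\left(183,-138 \right)}} = - \frac{48734}{183 - 188 \left(-138\right)^{2} + 19364 \left(-138\right) + 183 \left(-138\right)^{2} - 18849 \left(-138\right)} = - \frac{48734}{183 - 3580272 - 2672232 + 183 \cdot 19044 + 2601162} = - \frac{48734}{183 - 3580272 - 2672232 + 3485052 + 2601162} = - \frac{48734}{-166107} = \left(-48734\right) \left(- \frac{1}{166107}\right) = \frac{48734}{166107}$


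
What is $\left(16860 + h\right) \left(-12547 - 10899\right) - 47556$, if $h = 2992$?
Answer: $-465497548$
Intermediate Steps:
$\left(16860 + h\right) \left(-12547 - 10899\right) - 47556 = \left(16860 + 2992\right) \left(-12547 - 10899\right) - 47556 = 19852 \left(-23446\right) - 47556 = -465449992 - 47556 = -465497548$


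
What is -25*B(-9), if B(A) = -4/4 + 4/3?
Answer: -25/3 ≈ -8.3333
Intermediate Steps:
B(A) = ⅓ (B(A) = -4*¼ + 4*(⅓) = -1 + 4/3 = ⅓)
-25*B(-9) = -25*⅓ = -25/3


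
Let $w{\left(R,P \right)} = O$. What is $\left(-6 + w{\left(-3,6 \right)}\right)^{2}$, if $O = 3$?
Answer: $9$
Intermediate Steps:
$w{\left(R,P \right)} = 3$
$\left(-6 + w{\left(-3,6 \right)}\right)^{2} = \left(-6 + 3\right)^{2} = \left(-3\right)^{2} = 9$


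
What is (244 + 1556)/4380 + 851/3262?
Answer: 159983/238126 ≈ 0.67184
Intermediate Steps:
(244 + 1556)/4380 + 851/3262 = 1800*(1/4380) + 851*(1/3262) = 30/73 + 851/3262 = 159983/238126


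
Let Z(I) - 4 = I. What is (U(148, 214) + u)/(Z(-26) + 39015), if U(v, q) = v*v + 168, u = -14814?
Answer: 7258/38993 ≈ 0.18614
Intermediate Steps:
Z(I) = 4 + I
U(v, q) = 168 + v² (U(v, q) = v² + 168 = 168 + v²)
(U(148, 214) + u)/(Z(-26) + 39015) = ((168 + 148²) - 14814)/((4 - 26) + 39015) = ((168 + 21904) - 14814)/(-22 + 39015) = (22072 - 14814)/38993 = 7258*(1/38993) = 7258/38993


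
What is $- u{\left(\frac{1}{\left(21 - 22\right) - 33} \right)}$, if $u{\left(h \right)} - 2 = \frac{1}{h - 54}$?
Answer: $- \frac{3640}{1837} \approx -1.9815$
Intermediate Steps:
$u{\left(h \right)} = 2 + \frac{1}{-54 + h}$ ($u{\left(h \right)} = 2 + \frac{1}{h - 54} = 2 + \frac{1}{-54 + h}$)
$- u{\left(\frac{1}{\left(21 - 22\right) - 33} \right)} = - \frac{-107 + \frac{2}{\left(21 - 22\right) - 33}}{-54 + \frac{1}{\left(21 - 22\right) - 33}} = - \frac{-107 + \frac{2}{-1 - 33}}{-54 + \frac{1}{-1 - 33}} = - \frac{-107 + \frac{2}{-34}}{-54 + \frac{1}{-34}} = - \frac{-107 + 2 \left(- \frac{1}{34}\right)}{-54 - \frac{1}{34}} = - \frac{-107 - \frac{1}{17}}{- \frac{1837}{34}} = - \frac{\left(-34\right) \left(-1820\right)}{1837 \cdot 17} = \left(-1\right) \frac{3640}{1837} = - \frac{3640}{1837}$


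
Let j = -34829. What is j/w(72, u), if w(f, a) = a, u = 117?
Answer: -34829/117 ≈ -297.68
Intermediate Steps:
j/w(72, u) = -34829/117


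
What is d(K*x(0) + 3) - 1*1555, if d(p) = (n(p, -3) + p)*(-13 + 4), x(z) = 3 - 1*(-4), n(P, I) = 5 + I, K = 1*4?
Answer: -1852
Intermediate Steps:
K = 4
x(z) = 7 (x(z) = 3 + 4 = 7)
d(p) = -18 - 9*p (d(p) = ((5 - 3) + p)*(-13 + 4) = (2 + p)*(-9) = -18 - 9*p)
d(K*x(0) + 3) - 1*1555 = (-18 - 9*(4*7 + 3)) - 1*1555 = (-18 - 9*(28 + 3)) - 1555 = (-18 - 9*31) - 1555 = (-18 - 279) - 1555 = -297 - 1555 = -1852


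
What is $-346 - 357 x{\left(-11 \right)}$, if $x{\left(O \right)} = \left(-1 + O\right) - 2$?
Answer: $4652$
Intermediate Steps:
$x{\left(O \right)} = -3 + O$
$-346 - 357 x{\left(-11 \right)} = -346 - 357 \left(-3 - 11\right) = -346 - -4998 = -346 + 4998 = 4652$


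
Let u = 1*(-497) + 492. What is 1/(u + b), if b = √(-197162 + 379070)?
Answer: 5/181883 + 6*√5053/181883 ≈ 0.0023724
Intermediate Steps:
u = -5 (u = -497 + 492 = -5)
b = 6*√5053 (b = √181908 = 6*√5053 ≈ 426.51)
1/(u + b) = 1/(-5 + 6*√5053)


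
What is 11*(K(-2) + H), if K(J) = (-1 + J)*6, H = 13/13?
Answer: -187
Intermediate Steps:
H = 1 (H = 13*(1/13) = 1)
K(J) = -6 + 6*J
11*(K(-2) + H) = 11*((-6 + 6*(-2)) + 1) = 11*((-6 - 12) + 1) = 11*(-18 + 1) = 11*(-17) = -187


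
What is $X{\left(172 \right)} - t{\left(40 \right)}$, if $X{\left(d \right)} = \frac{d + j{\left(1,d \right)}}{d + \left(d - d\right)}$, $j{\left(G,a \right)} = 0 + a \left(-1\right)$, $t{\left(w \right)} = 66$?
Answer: $-66$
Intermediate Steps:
$j{\left(G,a \right)} = - a$ ($j{\left(G,a \right)} = 0 - a = - a$)
$X{\left(d \right)} = 0$ ($X{\left(d \right)} = \frac{d - d}{d + \left(d - d\right)} = \frac{0}{d + 0} = \frac{0}{d} = 0$)
$X{\left(172 \right)} - t{\left(40 \right)} = 0 - 66 = -66$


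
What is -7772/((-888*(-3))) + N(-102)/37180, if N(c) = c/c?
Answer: -36120037/12380940 ≈ -2.9174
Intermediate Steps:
N(c) = 1
-7772/((-888*(-3))) + N(-102)/37180 = -7772/((-888*(-3))) + 1/37180 = -7772/2664 + 1*(1/37180) = -7772*1/2664 + 1/37180 = -1943/666 + 1/37180 = -36120037/12380940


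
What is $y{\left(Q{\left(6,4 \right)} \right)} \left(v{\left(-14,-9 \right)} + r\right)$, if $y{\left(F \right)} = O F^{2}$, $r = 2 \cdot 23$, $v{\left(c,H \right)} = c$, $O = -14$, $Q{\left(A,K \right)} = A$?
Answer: $-16128$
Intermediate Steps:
$r = 46$
$y{\left(F \right)} = - 14 F^{2}$
$y{\left(Q{\left(6,4 \right)} \right)} \left(v{\left(-14,-9 \right)} + r\right) = - 14 \cdot 6^{2} \left(-14 + 46\right) = \left(-14\right) 36 \cdot 32 = \left(-504\right) 32 = -16128$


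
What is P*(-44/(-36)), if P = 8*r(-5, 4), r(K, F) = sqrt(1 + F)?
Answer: 88*sqrt(5)/9 ≈ 21.864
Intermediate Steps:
P = 8*sqrt(5) (P = 8*sqrt(1 + 4) = 8*sqrt(5) ≈ 17.889)
P*(-44/(-36)) = (8*sqrt(5))*(-44/(-36)) = (8*sqrt(5))*(-44*(-1/36)) = (8*sqrt(5))*(11/9) = 88*sqrt(5)/9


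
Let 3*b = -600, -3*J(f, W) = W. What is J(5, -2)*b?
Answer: -400/3 ≈ -133.33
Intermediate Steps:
J(f, W) = -W/3
b = -200 (b = (⅓)*(-600) = -200)
J(5, -2)*b = -⅓*(-2)*(-200) = (⅔)*(-200) = -400/3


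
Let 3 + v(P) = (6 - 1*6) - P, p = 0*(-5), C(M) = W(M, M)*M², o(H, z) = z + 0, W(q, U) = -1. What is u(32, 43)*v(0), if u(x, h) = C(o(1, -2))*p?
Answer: 0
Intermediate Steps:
o(H, z) = z
C(M) = -M²
p = 0
v(P) = -3 - P (v(P) = -3 + ((6 - 1*6) - P) = -3 + ((6 - 6) - P) = -3 + (0 - P) = -3 - P)
u(x, h) = 0 (u(x, h) = -1*(-2)²*0 = -1*4*0 = -4*0 = 0)
u(32, 43)*v(0) = 0*(-3 - 1*0) = 0*(-3 + 0) = 0*(-3) = 0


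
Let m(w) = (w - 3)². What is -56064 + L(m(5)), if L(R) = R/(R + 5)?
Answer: -504572/9 ≈ -56064.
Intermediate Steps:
m(w) = (-3 + w)²
L(R) = R/(5 + R)
-56064 + L(m(5)) = -56064 + (-3 + 5)²/(5 + (-3 + 5)²) = -56064 + 2²/(5 + 2²) = -56064 + 4/(5 + 4) = -56064 + 4/9 = -504572/9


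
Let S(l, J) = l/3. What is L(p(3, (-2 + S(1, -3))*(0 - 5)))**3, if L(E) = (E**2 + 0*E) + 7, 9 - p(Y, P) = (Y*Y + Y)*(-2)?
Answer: 1316532736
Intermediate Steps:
S(l, J) = l/3 (S(l, J) = l*(1/3) = l/3)
p(Y, P) = 9 + 2*Y + 2*Y**2 (p(Y, P) = 9 - (Y*Y + Y)*(-2) = 9 - (Y**2 + Y)*(-2) = 9 - (Y + Y**2)*(-2) = 9 - (-2*Y - 2*Y**2) = 9 + (2*Y + 2*Y**2) = 9 + 2*Y + 2*Y**2)
L(E) = 7 + E**2 (L(E) = (E**2 + 0) + 7 = E**2 + 7 = 7 + E**2)
L(p(3, (-2 + S(1, -3))*(0 - 5)))**3 = (7 + (9 + 2*3 + 2*3**2)**2)**3 = (7 + (9 + 6 + 2*9)**2)**3 = (7 + (9 + 6 + 18)**2)**3 = (7 + 33**2)**3 = (7 + 1089)**3 = 1096**3 = 1316532736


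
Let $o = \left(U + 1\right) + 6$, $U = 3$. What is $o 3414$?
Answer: $34140$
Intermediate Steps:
$o = 10$ ($o = \left(3 + 1\right) + 6 = 4 + 6 = 10$)
$o 3414 = 10 \cdot 3414 = 34140$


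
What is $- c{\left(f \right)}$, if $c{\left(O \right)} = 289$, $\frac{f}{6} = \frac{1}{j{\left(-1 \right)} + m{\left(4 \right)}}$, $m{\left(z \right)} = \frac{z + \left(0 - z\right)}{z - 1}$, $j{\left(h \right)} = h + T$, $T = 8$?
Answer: $-289$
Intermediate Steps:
$j{\left(h \right)} = 8 + h$ ($j{\left(h \right)} = h + 8 = 8 + h$)
$m{\left(z \right)} = 0$ ($m{\left(z \right)} = \frac{z - z}{-1 + z} = \frac{0}{-1 + z} = 0$)
$f = \frac{6}{7}$ ($f = \frac{6}{\left(8 - 1\right) + 0} = \frac{6}{7 + 0} = \frac{6}{7} \approx 0.85714$)
$- c{\left(f \right)} = \left(-1\right) 289 = -289$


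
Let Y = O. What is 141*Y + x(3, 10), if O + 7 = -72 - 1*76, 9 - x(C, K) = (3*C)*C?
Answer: -21873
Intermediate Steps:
x(C, K) = 9 - 3*C² (x(C, K) = 9 - 3*C*C = 9 - 3*C²)
O = -155 (O = -7 + (-72 - 1*76) = -7 + (-72 - 76) = -7 - 148 = -155)
Y = -155
141*Y + x(3, 10) = 141*(-155) + (9 - 3*3²) = -21855 + (9 - 3*9) = -21855 + (9 - 27) = -21855 - 18 = -21873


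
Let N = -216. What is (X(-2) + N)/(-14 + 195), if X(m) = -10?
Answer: -226/181 ≈ -1.2486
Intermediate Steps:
(X(-2) + N)/(-14 + 195) = (-10 - 216)/(-14 + 195) = -226/181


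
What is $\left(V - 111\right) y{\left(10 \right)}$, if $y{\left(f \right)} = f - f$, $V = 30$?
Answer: $0$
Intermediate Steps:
$y{\left(f \right)} = 0$
$\left(V - 111\right) y{\left(10 \right)} = \left(30 - 111\right) 0 = \left(-81\right) 0 = 0$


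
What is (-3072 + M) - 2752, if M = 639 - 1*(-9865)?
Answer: 4680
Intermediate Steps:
M = 10504 (M = 639 + 9865 = 10504)
(-3072 + M) - 2752 = (-3072 + 10504) - 2752 = 7432 - 2752 = 4680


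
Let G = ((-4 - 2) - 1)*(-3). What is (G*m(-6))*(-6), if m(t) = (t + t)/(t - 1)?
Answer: -216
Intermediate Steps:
m(t) = 2*t/(-1 + t) (m(t) = (2*t)/(-1 + t) = 2*t/(-1 + t))
G = 21 (G = (-6 - 1)*(-3) = -7*(-3) = 21)
(G*m(-6))*(-6) = (21*(2*(-6)/(-1 - 6)))*(-6) = (21*(2*(-6)/(-7)))*(-6) = (21*(2*(-6)*(-⅐)))*(-6) = (21*(12/7))*(-6) = 36*(-6) = -216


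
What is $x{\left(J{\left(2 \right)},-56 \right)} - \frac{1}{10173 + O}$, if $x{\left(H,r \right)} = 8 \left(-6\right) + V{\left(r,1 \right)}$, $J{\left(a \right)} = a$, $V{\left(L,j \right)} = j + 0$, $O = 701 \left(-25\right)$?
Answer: $- \frac{345543}{7352} \approx -47.0$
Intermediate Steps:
$O = -17525$
$V{\left(L,j \right)} = j$
$x{\left(H,r \right)} = -47$ ($x{\left(H,r \right)} = 8 \left(-6\right) + 1 = -48 + 1 = -47$)
$x{\left(J{\left(2 \right)},-56 \right)} - \frac{1}{10173 + O} = -47 - \frac{1}{10173 - 17525} = -47 - \frac{1}{-7352} = -47 - - \frac{1}{7352} = -47 + \frac{1}{7352} = - \frac{345543}{7352}$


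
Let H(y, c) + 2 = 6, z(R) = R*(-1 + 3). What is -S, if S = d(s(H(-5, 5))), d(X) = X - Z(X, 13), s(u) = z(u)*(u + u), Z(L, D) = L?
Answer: 0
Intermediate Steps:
z(R) = 2*R (z(R) = R*2 = 2*R)
H(y, c) = 4 (H(y, c) = -2 + 6 = 4)
s(u) = 4*u**2 (s(u) = (2*u)*(u + u) = (2*u)*(2*u) = 4*u**2)
d(X) = 0 (d(X) = X - X = 0)
S = 0
-S = -1*0 = 0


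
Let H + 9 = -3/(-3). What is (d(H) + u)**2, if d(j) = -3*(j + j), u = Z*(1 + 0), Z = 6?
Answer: 2916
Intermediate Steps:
H = -8 (H = -9 - 3/(-3) = -9 - 3*(-1/3) = -9 + 1 = -8)
u = 6 (u = 6*(1 + 0) = 6*1 = 6)
d(j) = -6*j
(d(H) + u)**2 = (-6*(-8) + 6)**2 = (48 + 6)**2 = 54**2 = 2916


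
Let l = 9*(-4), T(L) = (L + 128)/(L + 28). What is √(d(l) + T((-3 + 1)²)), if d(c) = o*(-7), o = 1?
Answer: I*√46/4 ≈ 1.6956*I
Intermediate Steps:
T(L) = (128 + L)/(28 + L)
l = -36
d(c) = -7 (d(c) = 1*(-7) = -7)
√(d(l) + T((-3 + 1)²)) = √(-7 + (128 + (-3 + 1)²)/(28 + (-3 + 1)²)) = √(-7 + (128 + (-2)²)/(28 + (-2)²)) = √(-7 + (128 + 4)/(28 + 4)) = √(-7 + 132/32) = √(-7 + (1/32)*132) = √(-7 + 33/8) = √(-23/8) = I*√46/4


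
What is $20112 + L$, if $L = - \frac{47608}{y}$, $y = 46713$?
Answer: $\frac{939444248}{46713} \approx 20111.0$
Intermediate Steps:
$L = - \frac{47608}{46713} \approx -1.0192$
$20112 + L = 20112 - \frac{47608}{46713} = \frac{939444248}{46713}$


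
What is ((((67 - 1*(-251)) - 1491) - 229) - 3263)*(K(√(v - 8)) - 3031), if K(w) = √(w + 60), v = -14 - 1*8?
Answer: 14139615 - 4665*√(60 + I*√30) ≈ 1.4103e+7 - 1647.6*I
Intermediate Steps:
v = -22 (v = -14 - 8 = -22)
K(w) = √(60 + w)
((((67 - 1*(-251)) - 1491) - 229) - 3263)*(K(√(v - 8)) - 3031) = ((((67 - 1*(-251)) - 1491) - 229) - 3263)*(√(60 + √(-22 - 8)) - 3031) = ((((67 + 251) - 1491) - 229) - 3263)*(√(60 + √(-30)) - 3031) = (((318 - 1491) - 229) - 3263)*(√(60 + I*√30) - 3031) = ((-1173 - 229) - 3263)*(-3031 + √(60 + I*√30)) = (-1402 - 3263)*(-3031 + √(60 + I*√30)) = -4665*(-3031 + √(60 + I*√30)) = 14139615 - 4665*√(60 + I*√30)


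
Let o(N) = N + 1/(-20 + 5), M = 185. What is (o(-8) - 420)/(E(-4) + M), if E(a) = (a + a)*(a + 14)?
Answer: -6421/1575 ≈ -4.0768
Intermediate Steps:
E(a) = 2*a*(14 + a) (E(a) = (2*a)*(14 + a) = 2*a*(14 + a))
o(N) = -1/15 + N (o(N) = N + 1/(-15) = N - 1/15 = -1/15 + N)
(o(-8) - 420)/(E(-4) + M) = ((-1/15 - 8) - 420)/(2*(-4)*(14 - 4) + 185) = (-121/15 - 420)/(2*(-4)*10 + 185) = -6421/(15*(-80 + 185)) = -6421/15/105 = -6421/15*1/105 = -6421/1575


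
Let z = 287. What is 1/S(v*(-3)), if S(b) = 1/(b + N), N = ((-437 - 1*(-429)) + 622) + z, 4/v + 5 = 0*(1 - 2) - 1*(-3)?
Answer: 907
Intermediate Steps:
v = -2 (v = 4/(-5 + (0*(1 - 2) - 1*(-3))) = 4/(-5 + (0*(-1) + 3)) = 4/(-5 + (0 + 3)) = 4/(-5 + 3) = 4/(-2) = 4*(-½) = -2)
N = 901 (N = ((-437 - 1*(-429)) + 622) + 287 = ((-437 + 429) + 622) + 287 = (-8 + 622) + 287 = 614 + 287 = 901)
S(b) = 1/(901 + b) (S(b) = 1/(b + 901) = 1/(901 + b))
1/S(v*(-3)) = 1/(1/(901 - 2*(-3))) = 1/(1/(901 + 6)) = 1/(1/907) = 907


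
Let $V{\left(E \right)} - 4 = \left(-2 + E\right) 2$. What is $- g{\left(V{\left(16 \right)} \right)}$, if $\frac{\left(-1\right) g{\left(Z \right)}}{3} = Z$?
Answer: $96$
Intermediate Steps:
$V{\left(E \right)} = 2 E$ ($V{\left(E \right)} = 4 + \left(-2 + E\right) 2 = 4 + \left(-4 + 2 E\right) = 2 E$)
$g{\left(Z \right)} = - 3 Z$
$- g{\left(V{\left(16 \right)} \right)} = - \left(-3\right) 2 \cdot 16 = - \left(-3\right) 32 = \left(-1\right) \left(-96\right) = 96$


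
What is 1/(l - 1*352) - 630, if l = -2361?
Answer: -1709191/2713 ≈ -630.00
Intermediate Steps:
1/(l - 1*352) - 630 = 1/(-2361 - 1*352) - 630 = 1/(-2361 - 352) - 630 = 1/(-2713) - 630 = -1/2713 - 630 = -1709191/2713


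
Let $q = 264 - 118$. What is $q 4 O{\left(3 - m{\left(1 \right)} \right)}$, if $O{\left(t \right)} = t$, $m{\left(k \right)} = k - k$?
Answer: $1752$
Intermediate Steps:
$m{\left(k \right)} = 0$
$q = 146$ ($q = 264 - 118 = 146$)
$q 4 O{\left(3 - m{\left(1 \right)} \right)} = 146 \cdot 4 \left(3 - 0\right) = 146 \cdot 4 \left(3 + 0\right) = 146 \cdot 4 \cdot 3 = 146 \cdot 12 = 1752$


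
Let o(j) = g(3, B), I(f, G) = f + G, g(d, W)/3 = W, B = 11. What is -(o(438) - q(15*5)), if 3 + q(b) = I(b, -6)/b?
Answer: -877/25 ≈ -35.080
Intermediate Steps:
g(d, W) = 3*W
I(f, G) = G + f
o(j) = 33 (o(j) = 3*11 = 33)
q(b) = -3 + (-6 + b)/b
-(o(438) - q(15*5)) = -(33 - (-2 - 6/(15*5))) = -(33 - (-2 - 6/75)) = -(33 - (-2 - 6*1/75)) = -(33 - (-2 - 2/25)) = -(33 - 1*(-52/25)) = -(33 + 52/25) = -1*877/25 = -877/25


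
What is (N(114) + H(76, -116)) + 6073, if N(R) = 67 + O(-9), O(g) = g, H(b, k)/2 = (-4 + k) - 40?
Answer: 5811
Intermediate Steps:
H(b, k) = -88 + 2*k (H(b, k) = 2*((-4 + k) - 40) = 2*(-44 + k) = -88 + 2*k)
N(R) = 58 (N(R) = 67 - 9 = 58)
(N(114) + H(76, -116)) + 6073 = (58 + (-88 + 2*(-116))) + 6073 = (58 + (-88 - 232)) + 6073 = (58 - 320) + 6073 = -262 + 6073 = 5811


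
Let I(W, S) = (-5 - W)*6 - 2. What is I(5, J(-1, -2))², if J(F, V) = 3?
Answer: 3844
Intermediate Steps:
I(W, S) = -32 - 6*W (I(W, S) = (-30 - 6*W) - 2 = -32 - 6*W)
I(5, J(-1, -2))² = (-32 - 6*5)² = (-32 - 30)² = (-62)² = 3844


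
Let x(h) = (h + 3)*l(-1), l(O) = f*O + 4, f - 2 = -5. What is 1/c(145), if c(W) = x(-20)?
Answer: -1/119 ≈ -0.0084034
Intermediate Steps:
f = -3 (f = 2 - 5 = -3)
l(O) = 4 - 3*O (l(O) = -3*O + 4 = 4 - 3*O)
x(h) = 21 + 7*h (x(h) = (h + 3)*(4 - 3*(-1)) = (3 + h)*(4 + 3) = (3 + h)*7 = 21 + 7*h)
c(W) = -119 (c(W) = 21 + 7*(-20) = 21 - 140 = -119)
1/c(145) = 1/(-119) = -1/119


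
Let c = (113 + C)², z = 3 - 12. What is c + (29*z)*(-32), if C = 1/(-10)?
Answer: 2109841/100 ≈ 21098.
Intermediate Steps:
z = -9
C = -⅒ ≈ -0.10000
c = 1274641/100 (c = (113 - ⅒)² = (1129/10)² = 1274641/100 ≈ 12746.)
c + (29*z)*(-32) = 1274641/100 + (29*(-9))*(-32) = 1274641/100 - 261*(-32) = 1274641/100 + 8352 = 2109841/100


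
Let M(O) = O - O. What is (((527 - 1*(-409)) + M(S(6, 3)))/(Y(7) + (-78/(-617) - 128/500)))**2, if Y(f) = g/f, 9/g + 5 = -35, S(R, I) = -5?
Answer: 16342485397056000000/487886883121 ≈ 3.3496e+7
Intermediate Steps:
g = -9/40 (g = 9/(-5 - 35) = 9/(-40) = 9*(-1/40) = -9/40 ≈ -0.22500)
M(O) = 0
Y(f) = -9/(40*f)
(((527 - 1*(-409)) + M(S(6, 3)))/(Y(7) + (-78/(-617) - 128/500)))**2 = (((527 - 1*(-409)) + 0)/(-9/40/7 + (-78/(-617) - 128/500)))**2 = (((527 + 409) + 0)/(-9/40*1/7 + (-78*(-1/617) - 128*1/500)))**2 = ((936 + 0)/(-9/280 + (78/617 - 32/125)))**2 = (936/(-9/280 - 9994/77125))**2 = (936/(-698489/4319000))**2 = (936*(-4319000/698489))**2 = (-4042584000/698489)**2 = 16342485397056000000/487886883121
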